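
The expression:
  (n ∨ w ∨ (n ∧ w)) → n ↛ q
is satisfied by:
  {w: False, q: False, n: False}
  {n: True, w: False, q: False}
  {q: True, w: False, n: False}
  {n: True, w: True, q: False}


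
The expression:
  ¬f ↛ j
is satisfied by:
  {j: True, f: False}
  {f: False, j: False}
  {f: True, j: True}


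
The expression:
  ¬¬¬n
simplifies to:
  ¬n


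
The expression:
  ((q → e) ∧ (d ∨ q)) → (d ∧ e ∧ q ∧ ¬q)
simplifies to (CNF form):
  (q ∨ ¬d) ∧ (q ∨ ¬q) ∧ (¬d ∨ ¬e) ∧ (¬e ∨ ¬q)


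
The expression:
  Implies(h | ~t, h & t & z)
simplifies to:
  t & (z | ~h)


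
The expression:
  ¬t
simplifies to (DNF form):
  ¬t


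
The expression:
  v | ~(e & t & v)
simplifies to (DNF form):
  True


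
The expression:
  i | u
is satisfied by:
  {i: True, u: True}
  {i: True, u: False}
  {u: True, i: False}


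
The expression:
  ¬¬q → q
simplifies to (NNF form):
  True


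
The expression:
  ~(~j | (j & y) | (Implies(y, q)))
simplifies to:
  False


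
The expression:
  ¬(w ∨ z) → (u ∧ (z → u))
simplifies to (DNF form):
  u ∨ w ∨ z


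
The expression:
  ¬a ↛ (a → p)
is never true.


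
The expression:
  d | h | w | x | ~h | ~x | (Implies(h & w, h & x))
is always true.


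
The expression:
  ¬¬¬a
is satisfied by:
  {a: False}


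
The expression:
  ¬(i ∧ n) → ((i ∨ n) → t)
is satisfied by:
  {t: True, i: False, n: False}
  {n: True, t: True, i: False}
  {i: True, t: True, n: False}
  {n: True, i: True, t: True}
  {n: False, t: False, i: False}
  {n: True, i: True, t: False}


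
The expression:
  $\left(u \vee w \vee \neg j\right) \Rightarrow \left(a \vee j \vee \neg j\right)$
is always true.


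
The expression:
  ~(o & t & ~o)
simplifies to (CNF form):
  True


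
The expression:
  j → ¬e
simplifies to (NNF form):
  ¬e ∨ ¬j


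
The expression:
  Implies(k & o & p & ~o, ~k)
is always true.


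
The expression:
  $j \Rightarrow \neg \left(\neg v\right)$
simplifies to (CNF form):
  $v \vee \neg j$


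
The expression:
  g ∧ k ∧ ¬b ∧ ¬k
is never true.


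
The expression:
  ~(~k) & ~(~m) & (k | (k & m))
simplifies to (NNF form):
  k & m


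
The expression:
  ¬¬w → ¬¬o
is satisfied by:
  {o: True, w: False}
  {w: False, o: False}
  {w: True, o: True}


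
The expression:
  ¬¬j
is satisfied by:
  {j: True}


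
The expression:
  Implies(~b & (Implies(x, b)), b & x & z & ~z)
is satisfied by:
  {b: True, x: True}
  {b: True, x: False}
  {x: True, b: False}


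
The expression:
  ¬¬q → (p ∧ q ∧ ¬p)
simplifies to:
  ¬q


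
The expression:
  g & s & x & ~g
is never true.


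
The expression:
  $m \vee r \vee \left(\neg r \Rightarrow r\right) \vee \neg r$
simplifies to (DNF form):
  $\text{True}$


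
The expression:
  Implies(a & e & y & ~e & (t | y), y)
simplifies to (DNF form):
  True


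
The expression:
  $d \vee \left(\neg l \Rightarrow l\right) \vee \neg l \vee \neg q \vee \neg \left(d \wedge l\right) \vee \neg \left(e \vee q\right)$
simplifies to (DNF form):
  $\text{True}$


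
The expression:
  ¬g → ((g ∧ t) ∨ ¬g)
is always true.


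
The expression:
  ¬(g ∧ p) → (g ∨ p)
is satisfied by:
  {g: True, p: True}
  {g: True, p: False}
  {p: True, g: False}


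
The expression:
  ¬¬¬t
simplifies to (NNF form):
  ¬t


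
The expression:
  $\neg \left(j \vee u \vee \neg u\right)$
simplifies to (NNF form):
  $\text{False}$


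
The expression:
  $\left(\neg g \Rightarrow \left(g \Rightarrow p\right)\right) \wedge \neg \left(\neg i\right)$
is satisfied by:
  {i: True}


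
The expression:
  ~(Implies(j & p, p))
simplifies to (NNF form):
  False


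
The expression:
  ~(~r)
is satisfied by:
  {r: True}


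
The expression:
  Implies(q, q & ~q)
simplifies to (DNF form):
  ~q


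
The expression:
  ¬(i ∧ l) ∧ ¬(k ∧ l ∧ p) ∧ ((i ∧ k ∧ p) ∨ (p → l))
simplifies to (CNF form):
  (¬i ∨ ¬l) ∧ (i ∨ l ∨ ¬p) ∧ (i ∨ ¬i ∨ ¬l) ∧ (i ∨ ¬i ∨ ¬p) ∧ (i ∨ ¬k ∨ ¬p) ∧ (k ∨ l ∨ ¬p) ∧ (k ∨ ¬i ∨ ¬l) ∧ (k ∨ ¬i ∨ ¬p) ∧ (k ∨ ¬k ∨ ¬p) ∧ (l ∨ ¬i ∨ ¬l) ∧ (l ∨ ¬l ∨ ¬p) ∧ (¬i ∨ ¬k ∨ ¬l) ∧ (¬i ∨ ¬l ∨ ¬p) ∧ (¬k ∨ ¬l ∨ ¬p) ∧ (i ∨ l ∨ ¬i ∨ ¬l) ∧ (i ∨ l ∨ ¬i ∨ ¬p) ∧ (i ∨ l ∨ ¬l ∨ ¬p) ∧ (i ∨ ¬i ∨ ¬k ∨ ¬l) ∧ (i ∨ ¬i ∨ ¬k ∨ ¬p) ∧ (i ∨ ¬i ∨ ¬l ∨ ¬p) ∧ (i ∨ ¬k ∨ ¬l ∨ ¬p) ∧ (k ∨ l ∨ ¬i ∨ ¬l) ∧ (k ∨ l ∨ ¬i ∨ ¬p) ∧ (k ∨ l ∨ ¬l ∨ ¬p) ∧ (k ∨ ¬i ∨ ¬k ∨ ¬l) ∧ (k ∨ ¬i ∨ ¬k ∨ ¬p) ∧ (k ∨ ¬i ∨ ¬l ∨ ¬p) ∧ (k ∨ ¬k ∨ ¬l ∨ ¬p) ∧ (l ∨ ¬i ∨ ¬l ∨ ¬p) ∧ (¬i ∨ ¬k ∨ ¬l ∨ ¬p)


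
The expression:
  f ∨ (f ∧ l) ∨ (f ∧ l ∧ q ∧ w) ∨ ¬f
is always true.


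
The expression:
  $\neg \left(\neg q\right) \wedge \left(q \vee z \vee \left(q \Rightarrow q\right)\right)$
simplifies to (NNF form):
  $q$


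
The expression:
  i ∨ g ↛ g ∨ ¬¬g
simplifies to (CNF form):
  g ∨ i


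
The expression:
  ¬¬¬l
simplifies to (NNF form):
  ¬l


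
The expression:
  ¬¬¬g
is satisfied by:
  {g: False}


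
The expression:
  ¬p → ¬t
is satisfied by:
  {p: True, t: False}
  {t: False, p: False}
  {t: True, p: True}


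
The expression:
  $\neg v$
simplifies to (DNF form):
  $\neg v$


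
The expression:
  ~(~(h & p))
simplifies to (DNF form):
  h & p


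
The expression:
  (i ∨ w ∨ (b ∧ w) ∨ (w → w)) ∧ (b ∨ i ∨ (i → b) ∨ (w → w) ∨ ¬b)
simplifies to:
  True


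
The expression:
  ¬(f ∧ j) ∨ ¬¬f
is always true.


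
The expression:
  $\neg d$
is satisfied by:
  {d: False}


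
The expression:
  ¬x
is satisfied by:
  {x: False}


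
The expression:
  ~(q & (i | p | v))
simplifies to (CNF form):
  (~i | ~q) & (~p | ~q) & (~q | ~v)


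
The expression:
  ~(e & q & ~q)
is always true.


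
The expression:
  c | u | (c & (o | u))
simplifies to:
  c | u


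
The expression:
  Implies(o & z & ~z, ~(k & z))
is always true.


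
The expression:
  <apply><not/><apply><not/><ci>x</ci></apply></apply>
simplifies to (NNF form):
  <ci>x</ci>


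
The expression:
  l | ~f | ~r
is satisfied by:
  {l: True, r: False, f: False}
  {l: False, r: False, f: False}
  {f: True, l: True, r: False}
  {f: True, l: False, r: False}
  {r: True, l: True, f: False}
  {r: True, l: False, f: False}
  {r: True, f: True, l: True}


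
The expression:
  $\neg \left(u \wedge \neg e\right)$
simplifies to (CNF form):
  $e \vee \neg u$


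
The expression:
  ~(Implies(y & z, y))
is never true.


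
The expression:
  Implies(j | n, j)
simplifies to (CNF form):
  j | ~n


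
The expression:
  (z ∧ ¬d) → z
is always true.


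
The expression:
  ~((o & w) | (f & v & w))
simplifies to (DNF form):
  ~w | (~f & ~o) | (~o & ~v)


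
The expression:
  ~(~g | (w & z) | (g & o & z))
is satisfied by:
  {g: True, w: False, o: False, z: False}
  {g: True, o: True, w: False, z: False}
  {g: True, w: True, o: False, z: False}
  {g: True, o: True, w: True, z: False}
  {g: True, z: True, w: False, o: False}


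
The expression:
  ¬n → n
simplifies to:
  n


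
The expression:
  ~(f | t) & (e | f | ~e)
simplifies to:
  ~f & ~t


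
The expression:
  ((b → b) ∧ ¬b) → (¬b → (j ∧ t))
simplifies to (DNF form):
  b ∨ (j ∧ t)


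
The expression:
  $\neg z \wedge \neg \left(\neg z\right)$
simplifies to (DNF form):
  $\text{False}$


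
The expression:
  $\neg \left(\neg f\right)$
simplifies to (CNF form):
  $f$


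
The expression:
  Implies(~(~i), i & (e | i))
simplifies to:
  True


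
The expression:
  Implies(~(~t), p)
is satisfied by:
  {p: True, t: False}
  {t: False, p: False}
  {t: True, p: True}


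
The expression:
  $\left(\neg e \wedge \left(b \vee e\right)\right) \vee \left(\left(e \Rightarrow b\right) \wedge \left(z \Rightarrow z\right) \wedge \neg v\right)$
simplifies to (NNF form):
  $\left(b \wedge \neg e\right) \vee \left(b \wedge \neg v\right) \vee \left(\neg e \wedge \neg v\right)$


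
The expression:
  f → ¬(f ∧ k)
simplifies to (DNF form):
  ¬f ∨ ¬k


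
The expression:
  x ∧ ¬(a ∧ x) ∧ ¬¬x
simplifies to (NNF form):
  x ∧ ¬a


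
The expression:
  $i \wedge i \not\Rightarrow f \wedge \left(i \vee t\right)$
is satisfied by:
  {i: True, f: False}


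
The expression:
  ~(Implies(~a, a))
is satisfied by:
  {a: False}


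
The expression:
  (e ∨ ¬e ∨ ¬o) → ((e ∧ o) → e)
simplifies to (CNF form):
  True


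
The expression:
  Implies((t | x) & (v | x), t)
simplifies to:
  t | ~x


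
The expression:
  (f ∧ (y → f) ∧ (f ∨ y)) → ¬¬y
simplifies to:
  y ∨ ¬f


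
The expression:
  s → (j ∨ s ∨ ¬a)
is always true.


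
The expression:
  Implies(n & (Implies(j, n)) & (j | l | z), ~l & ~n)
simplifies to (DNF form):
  ~n | (~j & ~l & ~z)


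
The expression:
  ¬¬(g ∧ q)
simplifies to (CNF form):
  g ∧ q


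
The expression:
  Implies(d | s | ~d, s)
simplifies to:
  s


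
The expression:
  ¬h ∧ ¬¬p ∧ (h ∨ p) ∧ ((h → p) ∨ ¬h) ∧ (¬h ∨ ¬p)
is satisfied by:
  {p: True, h: False}


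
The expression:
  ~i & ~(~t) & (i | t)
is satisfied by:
  {t: True, i: False}


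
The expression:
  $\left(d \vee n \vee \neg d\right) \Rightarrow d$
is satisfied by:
  {d: True}


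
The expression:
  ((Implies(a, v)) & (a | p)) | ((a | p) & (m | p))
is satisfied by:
  {a: True, m: True, p: True, v: True}
  {a: True, m: True, p: True, v: False}
  {a: True, p: True, v: True, m: False}
  {a: True, p: True, v: False, m: False}
  {m: True, p: True, v: True, a: False}
  {m: True, p: True, v: False, a: False}
  {p: True, v: True, m: False, a: False}
  {p: True, m: False, v: False, a: False}
  {a: True, m: True, v: True, p: False}
  {a: True, m: True, v: False, p: False}
  {a: True, v: True, p: False, m: False}


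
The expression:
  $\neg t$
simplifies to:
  $\neg t$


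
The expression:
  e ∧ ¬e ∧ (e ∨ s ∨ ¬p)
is never true.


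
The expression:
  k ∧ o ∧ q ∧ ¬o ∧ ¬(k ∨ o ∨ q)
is never true.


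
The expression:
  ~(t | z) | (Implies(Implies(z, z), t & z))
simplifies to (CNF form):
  (t | ~t) & (t | ~z) & (z | ~t) & (z | ~z)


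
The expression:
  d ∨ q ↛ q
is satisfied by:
  {d: True}


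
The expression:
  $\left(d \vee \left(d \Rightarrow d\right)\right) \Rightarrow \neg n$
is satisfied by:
  {n: False}


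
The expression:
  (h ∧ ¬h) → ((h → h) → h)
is always true.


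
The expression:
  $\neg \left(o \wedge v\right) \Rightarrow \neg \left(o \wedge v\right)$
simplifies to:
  $\text{True}$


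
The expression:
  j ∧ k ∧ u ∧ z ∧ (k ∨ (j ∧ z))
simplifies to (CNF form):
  j ∧ k ∧ u ∧ z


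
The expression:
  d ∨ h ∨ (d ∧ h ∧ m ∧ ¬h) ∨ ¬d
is always true.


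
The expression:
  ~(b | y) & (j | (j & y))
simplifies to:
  j & ~b & ~y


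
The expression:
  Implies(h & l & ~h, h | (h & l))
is always true.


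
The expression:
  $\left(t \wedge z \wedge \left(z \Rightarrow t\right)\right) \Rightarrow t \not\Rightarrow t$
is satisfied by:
  {t: False, z: False}
  {z: True, t: False}
  {t: True, z: False}


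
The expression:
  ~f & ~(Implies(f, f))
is never true.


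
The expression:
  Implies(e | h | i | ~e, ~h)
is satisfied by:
  {h: False}


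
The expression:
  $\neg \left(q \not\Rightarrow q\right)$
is always true.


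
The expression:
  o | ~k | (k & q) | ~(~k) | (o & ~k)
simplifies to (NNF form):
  True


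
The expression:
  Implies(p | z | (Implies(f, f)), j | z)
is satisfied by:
  {z: True, j: True}
  {z: True, j: False}
  {j: True, z: False}


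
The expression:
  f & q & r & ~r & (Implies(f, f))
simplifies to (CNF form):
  False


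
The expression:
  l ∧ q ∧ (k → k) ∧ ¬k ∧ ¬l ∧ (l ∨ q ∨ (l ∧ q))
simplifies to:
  False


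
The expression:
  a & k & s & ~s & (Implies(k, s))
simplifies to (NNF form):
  False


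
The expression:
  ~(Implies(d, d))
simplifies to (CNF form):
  False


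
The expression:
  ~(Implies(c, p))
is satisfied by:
  {c: True, p: False}


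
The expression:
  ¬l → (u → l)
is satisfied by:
  {l: True, u: False}
  {u: False, l: False}
  {u: True, l: True}


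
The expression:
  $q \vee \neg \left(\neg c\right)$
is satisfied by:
  {q: True, c: True}
  {q: True, c: False}
  {c: True, q: False}


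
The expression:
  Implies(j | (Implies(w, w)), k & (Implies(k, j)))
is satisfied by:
  {j: True, k: True}


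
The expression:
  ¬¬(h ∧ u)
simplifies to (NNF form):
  h ∧ u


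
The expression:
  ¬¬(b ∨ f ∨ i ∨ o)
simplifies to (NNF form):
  b ∨ f ∨ i ∨ o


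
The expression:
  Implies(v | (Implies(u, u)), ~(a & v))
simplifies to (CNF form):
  ~a | ~v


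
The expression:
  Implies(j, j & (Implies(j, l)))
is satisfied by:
  {l: True, j: False}
  {j: False, l: False}
  {j: True, l: True}


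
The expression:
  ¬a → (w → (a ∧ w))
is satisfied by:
  {a: True, w: False}
  {w: False, a: False}
  {w: True, a: True}


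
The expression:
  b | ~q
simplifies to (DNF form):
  b | ~q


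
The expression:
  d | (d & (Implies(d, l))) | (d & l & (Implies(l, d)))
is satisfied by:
  {d: True}


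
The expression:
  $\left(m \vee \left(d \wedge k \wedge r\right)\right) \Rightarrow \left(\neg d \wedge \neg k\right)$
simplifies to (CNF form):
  $\left(\neg d \vee \neg m\right) \wedge \left(\neg k \vee \neg m\right) \wedge \left(\neg d \vee \neg k \vee \neg m\right) \wedge \left(\neg d \vee \neg k \vee \neg r\right) \wedge \left(\neg d \vee \neg m \vee \neg r\right) \wedge \left(\neg k \vee \neg m \vee \neg r\right) \wedge \left(\neg d \vee \neg k \vee \neg m \vee \neg r\right)$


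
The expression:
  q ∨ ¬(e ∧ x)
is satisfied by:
  {q: True, e: False, x: False}
  {e: False, x: False, q: False}
  {x: True, q: True, e: False}
  {x: True, e: False, q: False}
  {q: True, e: True, x: False}
  {e: True, q: False, x: False}
  {x: True, e: True, q: True}


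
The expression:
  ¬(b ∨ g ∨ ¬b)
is never true.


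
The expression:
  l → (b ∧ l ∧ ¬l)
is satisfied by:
  {l: False}


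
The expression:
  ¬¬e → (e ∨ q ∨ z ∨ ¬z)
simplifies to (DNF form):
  True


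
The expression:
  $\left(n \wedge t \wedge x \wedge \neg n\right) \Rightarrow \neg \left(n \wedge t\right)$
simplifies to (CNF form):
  $\text{True}$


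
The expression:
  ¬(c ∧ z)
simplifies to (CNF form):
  ¬c ∨ ¬z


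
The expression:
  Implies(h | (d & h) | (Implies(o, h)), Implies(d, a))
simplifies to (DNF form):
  a | ~d | (o & ~h)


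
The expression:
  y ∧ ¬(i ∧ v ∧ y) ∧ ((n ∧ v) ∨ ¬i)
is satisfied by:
  {y: True, i: False}


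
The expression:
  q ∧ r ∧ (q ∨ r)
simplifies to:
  q ∧ r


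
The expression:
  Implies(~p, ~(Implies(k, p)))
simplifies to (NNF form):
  k | p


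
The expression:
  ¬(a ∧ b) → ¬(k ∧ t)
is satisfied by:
  {b: True, a: True, k: False, t: False}
  {b: True, a: False, k: False, t: False}
  {a: True, b: False, k: False, t: False}
  {b: False, a: False, k: False, t: False}
  {b: True, t: True, a: True, k: False}
  {b: True, t: True, a: False, k: False}
  {t: True, a: True, b: False, k: False}
  {t: True, b: False, a: False, k: False}
  {b: True, k: True, a: True, t: False}
  {b: True, k: True, a: False, t: False}
  {k: True, a: True, b: False, t: False}
  {k: True, b: False, a: False, t: False}
  {b: True, t: True, k: True, a: True}


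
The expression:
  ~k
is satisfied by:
  {k: False}


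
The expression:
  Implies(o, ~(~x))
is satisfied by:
  {x: True, o: False}
  {o: False, x: False}
  {o: True, x: True}


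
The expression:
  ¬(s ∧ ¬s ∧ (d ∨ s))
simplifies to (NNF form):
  True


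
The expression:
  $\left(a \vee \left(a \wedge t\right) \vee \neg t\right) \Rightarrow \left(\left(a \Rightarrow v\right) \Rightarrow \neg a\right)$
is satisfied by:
  {v: False, a: False}
  {a: True, v: False}
  {v: True, a: False}


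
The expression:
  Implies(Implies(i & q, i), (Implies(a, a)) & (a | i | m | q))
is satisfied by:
  {i: True, a: True, q: True, m: True}
  {i: True, a: True, q: True, m: False}
  {i: True, a: True, m: True, q: False}
  {i: True, a: True, m: False, q: False}
  {i: True, q: True, m: True, a: False}
  {i: True, q: True, m: False, a: False}
  {i: True, q: False, m: True, a: False}
  {i: True, q: False, m: False, a: False}
  {a: True, q: True, m: True, i: False}
  {a: True, q: True, m: False, i: False}
  {a: True, m: True, q: False, i: False}
  {a: True, m: False, q: False, i: False}
  {q: True, m: True, a: False, i: False}
  {q: True, a: False, m: False, i: False}
  {m: True, a: False, q: False, i: False}


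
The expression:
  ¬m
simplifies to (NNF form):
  ¬m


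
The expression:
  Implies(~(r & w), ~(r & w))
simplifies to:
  True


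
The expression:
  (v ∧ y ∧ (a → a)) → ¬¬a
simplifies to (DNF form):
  a ∨ ¬v ∨ ¬y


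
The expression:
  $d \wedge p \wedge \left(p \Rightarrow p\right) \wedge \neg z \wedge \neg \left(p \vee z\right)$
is never true.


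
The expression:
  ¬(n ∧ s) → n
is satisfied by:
  {n: True}


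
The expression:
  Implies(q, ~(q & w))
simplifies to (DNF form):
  ~q | ~w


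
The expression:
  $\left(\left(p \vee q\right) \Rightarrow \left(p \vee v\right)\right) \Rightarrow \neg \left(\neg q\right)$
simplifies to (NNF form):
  $q$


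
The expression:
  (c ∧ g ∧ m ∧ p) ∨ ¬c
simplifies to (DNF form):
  (g ∧ m ∧ p) ∨ ¬c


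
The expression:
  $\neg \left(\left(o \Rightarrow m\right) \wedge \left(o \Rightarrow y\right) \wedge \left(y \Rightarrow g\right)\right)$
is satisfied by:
  {o: True, m: False, y: False, g: False}
  {o: True, g: True, m: False, y: False}
  {o: True, y: True, m: False, g: False}
  {o: True, g: True, y: True, m: False}
  {o: True, m: True, y: False, g: False}
  {o: True, g: True, m: True, y: False}
  {o: True, y: True, m: True, g: False}
  {y: True, g: False, m: False, o: False}
  {y: True, m: True, g: False, o: False}


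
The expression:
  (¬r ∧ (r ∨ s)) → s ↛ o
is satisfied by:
  {r: True, s: False, o: False}
  {s: False, o: False, r: False}
  {r: True, o: True, s: False}
  {o: True, s: False, r: False}
  {r: True, s: True, o: False}
  {s: True, r: False, o: False}
  {r: True, o: True, s: True}


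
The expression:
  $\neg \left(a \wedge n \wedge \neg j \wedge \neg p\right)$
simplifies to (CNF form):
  $j \vee p \vee \neg a \vee \neg n$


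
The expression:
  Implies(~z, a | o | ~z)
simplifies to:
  True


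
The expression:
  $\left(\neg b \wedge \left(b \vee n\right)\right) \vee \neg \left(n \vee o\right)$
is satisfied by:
  {n: False, o: False, b: False}
  {b: True, n: False, o: False}
  {n: True, b: False, o: False}
  {o: True, n: True, b: False}


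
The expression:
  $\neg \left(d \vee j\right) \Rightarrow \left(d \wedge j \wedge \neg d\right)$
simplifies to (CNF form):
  $d \vee j$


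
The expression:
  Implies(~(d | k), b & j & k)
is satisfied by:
  {d: True, k: True}
  {d: True, k: False}
  {k: True, d: False}


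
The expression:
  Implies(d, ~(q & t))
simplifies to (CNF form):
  ~d | ~q | ~t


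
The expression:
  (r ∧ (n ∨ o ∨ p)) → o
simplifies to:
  o ∨ (¬n ∧ ¬p) ∨ ¬r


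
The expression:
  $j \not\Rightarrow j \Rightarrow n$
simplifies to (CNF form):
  $\text{True}$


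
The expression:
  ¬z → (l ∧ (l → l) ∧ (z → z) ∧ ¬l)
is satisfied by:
  {z: True}


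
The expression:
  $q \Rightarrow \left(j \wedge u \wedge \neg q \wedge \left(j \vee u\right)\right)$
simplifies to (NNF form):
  $\neg q$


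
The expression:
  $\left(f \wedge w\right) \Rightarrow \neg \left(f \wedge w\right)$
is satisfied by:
  {w: False, f: False}
  {f: True, w: False}
  {w: True, f: False}


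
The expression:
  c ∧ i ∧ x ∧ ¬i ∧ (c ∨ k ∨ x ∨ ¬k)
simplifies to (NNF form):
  False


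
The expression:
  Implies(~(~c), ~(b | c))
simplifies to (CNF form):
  ~c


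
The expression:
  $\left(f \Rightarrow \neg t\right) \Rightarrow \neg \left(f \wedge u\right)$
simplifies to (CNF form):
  $t \vee \neg f \vee \neg u$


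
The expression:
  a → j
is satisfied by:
  {j: True, a: False}
  {a: False, j: False}
  {a: True, j: True}


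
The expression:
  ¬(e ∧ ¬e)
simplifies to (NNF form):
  True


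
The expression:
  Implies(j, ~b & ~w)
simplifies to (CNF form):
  (~b | ~j) & (~j | ~w)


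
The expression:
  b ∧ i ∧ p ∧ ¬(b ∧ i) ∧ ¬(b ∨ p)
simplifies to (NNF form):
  False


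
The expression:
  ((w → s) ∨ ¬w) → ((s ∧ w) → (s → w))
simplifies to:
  True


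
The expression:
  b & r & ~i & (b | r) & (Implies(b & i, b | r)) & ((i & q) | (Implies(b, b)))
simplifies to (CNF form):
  b & r & ~i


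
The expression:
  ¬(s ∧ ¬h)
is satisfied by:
  {h: True, s: False}
  {s: False, h: False}
  {s: True, h: True}


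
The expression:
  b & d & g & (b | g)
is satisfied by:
  {b: True, d: True, g: True}


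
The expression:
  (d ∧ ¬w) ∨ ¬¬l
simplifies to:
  l ∨ (d ∧ ¬w)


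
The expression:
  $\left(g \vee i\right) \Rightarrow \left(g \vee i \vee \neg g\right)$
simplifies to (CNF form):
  $\text{True}$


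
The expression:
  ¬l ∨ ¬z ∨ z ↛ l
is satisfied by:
  {l: False, z: False}
  {z: True, l: False}
  {l: True, z: False}


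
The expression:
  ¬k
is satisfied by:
  {k: False}


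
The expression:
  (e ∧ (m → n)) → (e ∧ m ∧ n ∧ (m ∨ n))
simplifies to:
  m ∨ ¬e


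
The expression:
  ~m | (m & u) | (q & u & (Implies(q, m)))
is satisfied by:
  {u: True, m: False}
  {m: False, u: False}
  {m: True, u: True}


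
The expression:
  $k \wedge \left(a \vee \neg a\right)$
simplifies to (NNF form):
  $k$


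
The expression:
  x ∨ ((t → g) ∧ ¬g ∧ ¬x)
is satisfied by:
  {x: True, g: False, t: False}
  {x: True, t: True, g: False}
  {x: True, g: True, t: False}
  {x: True, t: True, g: True}
  {t: False, g: False, x: False}


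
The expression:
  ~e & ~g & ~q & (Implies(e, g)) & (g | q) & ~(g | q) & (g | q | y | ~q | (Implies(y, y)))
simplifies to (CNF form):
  False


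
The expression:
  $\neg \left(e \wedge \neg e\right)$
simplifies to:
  $\text{True}$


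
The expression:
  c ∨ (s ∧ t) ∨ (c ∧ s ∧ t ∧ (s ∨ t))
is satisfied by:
  {c: True, s: True, t: True}
  {c: True, s: True, t: False}
  {c: True, t: True, s: False}
  {c: True, t: False, s: False}
  {s: True, t: True, c: False}


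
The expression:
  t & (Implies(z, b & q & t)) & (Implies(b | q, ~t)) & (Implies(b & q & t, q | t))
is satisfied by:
  {t: True, q: False, b: False, z: False}


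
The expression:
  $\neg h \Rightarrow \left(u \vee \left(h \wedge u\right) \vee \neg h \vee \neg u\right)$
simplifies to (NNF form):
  $\text{True}$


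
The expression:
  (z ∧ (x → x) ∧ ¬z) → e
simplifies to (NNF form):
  True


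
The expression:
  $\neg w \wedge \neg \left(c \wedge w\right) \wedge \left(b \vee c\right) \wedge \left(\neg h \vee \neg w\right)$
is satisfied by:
  {b: True, c: True, w: False}
  {b: True, w: False, c: False}
  {c: True, w: False, b: False}


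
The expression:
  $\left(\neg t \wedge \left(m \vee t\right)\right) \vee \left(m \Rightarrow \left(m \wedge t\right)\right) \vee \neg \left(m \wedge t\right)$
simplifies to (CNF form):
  $\text{True}$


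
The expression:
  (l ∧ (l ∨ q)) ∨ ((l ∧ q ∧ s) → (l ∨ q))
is always true.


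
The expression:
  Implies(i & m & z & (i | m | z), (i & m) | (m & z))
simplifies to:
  True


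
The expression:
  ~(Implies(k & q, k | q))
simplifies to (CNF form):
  False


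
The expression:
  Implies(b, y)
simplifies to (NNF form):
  y | ~b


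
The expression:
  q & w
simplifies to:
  q & w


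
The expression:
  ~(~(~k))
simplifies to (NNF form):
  ~k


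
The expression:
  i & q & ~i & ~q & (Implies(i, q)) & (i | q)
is never true.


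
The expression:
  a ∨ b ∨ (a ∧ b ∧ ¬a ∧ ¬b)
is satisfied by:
  {a: True, b: True}
  {a: True, b: False}
  {b: True, a: False}


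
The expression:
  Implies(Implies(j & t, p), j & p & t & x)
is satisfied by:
  {t: True, j: True, x: True, p: False}
  {t: True, j: True, p: False, x: False}
  {t: True, j: True, x: True, p: True}


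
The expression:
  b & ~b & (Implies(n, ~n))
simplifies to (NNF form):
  False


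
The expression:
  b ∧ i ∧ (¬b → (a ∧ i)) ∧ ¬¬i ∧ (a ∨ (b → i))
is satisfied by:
  {i: True, b: True}


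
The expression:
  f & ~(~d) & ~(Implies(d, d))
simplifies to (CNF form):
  False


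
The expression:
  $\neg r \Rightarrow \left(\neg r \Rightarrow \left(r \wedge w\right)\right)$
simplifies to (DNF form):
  $r$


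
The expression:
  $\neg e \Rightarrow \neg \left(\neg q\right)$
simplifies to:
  $e \vee q$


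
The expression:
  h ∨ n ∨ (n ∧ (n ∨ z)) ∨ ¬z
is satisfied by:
  {n: True, h: True, z: False}
  {n: True, h: False, z: False}
  {h: True, n: False, z: False}
  {n: False, h: False, z: False}
  {n: True, z: True, h: True}
  {n: True, z: True, h: False}
  {z: True, h: True, n: False}


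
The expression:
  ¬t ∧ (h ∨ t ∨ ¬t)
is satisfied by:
  {t: False}


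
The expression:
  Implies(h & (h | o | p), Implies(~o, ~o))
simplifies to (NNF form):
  True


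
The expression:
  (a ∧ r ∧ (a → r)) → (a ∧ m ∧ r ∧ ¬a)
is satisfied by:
  {a: False, r: False}
  {r: True, a: False}
  {a: True, r: False}


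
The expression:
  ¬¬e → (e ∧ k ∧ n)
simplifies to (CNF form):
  (k ∨ ¬e) ∧ (n ∨ ¬e)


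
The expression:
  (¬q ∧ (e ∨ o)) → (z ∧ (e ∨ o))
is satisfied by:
  {q: True, z: True, o: False, e: False}
  {q: True, z: True, e: True, o: False}
  {q: True, z: True, o: True, e: False}
  {q: True, z: True, e: True, o: True}
  {q: True, o: False, e: False, z: False}
  {q: True, e: True, o: False, z: False}
  {q: True, o: True, e: False, z: False}
  {q: True, e: True, o: True, z: False}
  {z: True, o: False, e: False, q: False}
  {e: True, z: True, o: False, q: False}
  {z: True, o: True, e: False, q: False}
  {e: True, z: True, o: True, q: False}
  {z: False, o: False, e: False, q: False}


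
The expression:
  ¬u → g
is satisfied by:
  {g: True, u: True}
  {g: True, u: False}
  {u: True, g: False}


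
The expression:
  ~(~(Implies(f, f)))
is always true.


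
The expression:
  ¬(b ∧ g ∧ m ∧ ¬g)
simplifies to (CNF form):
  True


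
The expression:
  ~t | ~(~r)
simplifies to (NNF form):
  r | ~t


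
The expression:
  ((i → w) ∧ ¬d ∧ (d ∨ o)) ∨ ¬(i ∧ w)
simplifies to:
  (o ∧ ¬d) ∨ ¬i ∨ ¬w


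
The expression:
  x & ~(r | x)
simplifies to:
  False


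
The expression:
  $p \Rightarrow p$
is always true.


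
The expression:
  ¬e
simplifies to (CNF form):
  ¬e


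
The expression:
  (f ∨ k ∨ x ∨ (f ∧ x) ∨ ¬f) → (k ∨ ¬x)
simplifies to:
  k ∨ ¬x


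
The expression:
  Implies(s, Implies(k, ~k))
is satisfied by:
  {s: False, k: False}
  {k: True, s: False}
  {s: True, k: False}


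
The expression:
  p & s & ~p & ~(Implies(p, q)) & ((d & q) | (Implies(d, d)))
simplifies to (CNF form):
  False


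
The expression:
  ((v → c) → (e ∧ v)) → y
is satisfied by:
  {y: True, c: True, e: False, v: False}
  {y: True, e: False, v: False, c: False}
  {y: True, c: True, e: True, v: False}
  {y: True, e: True, v: False, c: False}
  {c: True, e: False, v: False, y: False}
  {c: False, e: False, v: False, y: False}
  {c: True, e: True, v: False, y: False}
  {e: True, c: False, v: False, y: False}
  {c: True, v: True, y: True, e: False}
  {v: True, y: True, c: False, e: False}
  {c: True, v: True, y: True, e: True}
  {v: True, y: True, e: True, c: False}
  {v: True, c: True, y: False, e: False}


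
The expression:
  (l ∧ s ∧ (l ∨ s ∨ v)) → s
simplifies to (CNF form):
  True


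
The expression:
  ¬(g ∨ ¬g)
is never true.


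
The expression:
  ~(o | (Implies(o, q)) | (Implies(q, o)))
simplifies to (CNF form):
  False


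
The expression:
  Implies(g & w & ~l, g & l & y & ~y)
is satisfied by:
  {l: True, w: False, g: False}
  {w: False, g: False, l: False}
  {g: True, l: True, w: False}
  {g: True, w: False, l: False}
  {l: True, w: True, g: False}
  {w: True, l: False, g: False}
  {g: True, w: True, l: True}


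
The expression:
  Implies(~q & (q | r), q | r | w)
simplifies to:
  True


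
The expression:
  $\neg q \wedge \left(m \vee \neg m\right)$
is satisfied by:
  {q: False}


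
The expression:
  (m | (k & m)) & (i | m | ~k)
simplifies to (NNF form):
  m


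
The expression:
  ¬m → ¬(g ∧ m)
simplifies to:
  True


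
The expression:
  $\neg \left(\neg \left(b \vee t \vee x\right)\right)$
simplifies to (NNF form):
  $b \vee t \vee x$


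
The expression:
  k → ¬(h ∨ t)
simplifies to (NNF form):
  (¬h ∧ ¬t) ∨ ¬k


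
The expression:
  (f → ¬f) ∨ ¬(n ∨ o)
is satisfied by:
  {o: False, f: False, n: False}
  {n: True, o: False, f: False}
  {o: True, n: False, f: False}
  {n: True, o: True, f: False}
  {f: True, n: False, o: False}


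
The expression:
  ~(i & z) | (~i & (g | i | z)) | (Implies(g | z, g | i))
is always true.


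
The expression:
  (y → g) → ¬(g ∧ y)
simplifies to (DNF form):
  ¬g ∨ ¬y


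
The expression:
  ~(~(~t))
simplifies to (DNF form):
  ~t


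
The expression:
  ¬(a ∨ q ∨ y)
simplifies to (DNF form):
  ¬a ∧ ¬q ∧ ¬y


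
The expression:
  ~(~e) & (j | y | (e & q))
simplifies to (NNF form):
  e & (j | q | y)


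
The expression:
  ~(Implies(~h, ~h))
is never true.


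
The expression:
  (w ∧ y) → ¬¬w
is always true.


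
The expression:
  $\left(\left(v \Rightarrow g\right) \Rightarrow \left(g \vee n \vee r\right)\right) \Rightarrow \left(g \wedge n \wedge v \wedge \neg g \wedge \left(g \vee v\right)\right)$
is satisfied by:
  {n: False, v: False, r: False, g: False}


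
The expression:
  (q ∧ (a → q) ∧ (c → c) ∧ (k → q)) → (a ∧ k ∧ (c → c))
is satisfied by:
  {k: True, a: True, q: False}
  {k: True, a: False, q: False}
  {a: True, k: False, q: False}
  {k: False, a: False, q: False}
  {k: True, q: True, a: True}


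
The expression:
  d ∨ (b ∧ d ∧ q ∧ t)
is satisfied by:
  {d: True}


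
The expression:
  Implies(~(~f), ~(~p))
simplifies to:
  p | ~f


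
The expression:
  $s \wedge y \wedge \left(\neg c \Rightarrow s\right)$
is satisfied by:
  {s: True, y: True}


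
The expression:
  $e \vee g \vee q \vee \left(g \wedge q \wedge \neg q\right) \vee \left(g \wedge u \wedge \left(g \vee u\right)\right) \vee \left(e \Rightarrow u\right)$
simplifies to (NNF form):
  $\text{True}$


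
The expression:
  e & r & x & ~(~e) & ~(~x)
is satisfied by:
  {r: True, e: True, x: True}


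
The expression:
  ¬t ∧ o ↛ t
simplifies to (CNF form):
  o ∧ ¬t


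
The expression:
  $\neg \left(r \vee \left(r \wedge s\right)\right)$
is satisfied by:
  {r: False}


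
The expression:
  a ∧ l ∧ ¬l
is never true.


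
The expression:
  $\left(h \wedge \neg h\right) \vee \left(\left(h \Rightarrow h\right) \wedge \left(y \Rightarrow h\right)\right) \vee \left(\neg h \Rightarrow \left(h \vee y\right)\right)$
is always true.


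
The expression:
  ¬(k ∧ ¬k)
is always true.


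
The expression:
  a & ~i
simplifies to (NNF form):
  a & ~i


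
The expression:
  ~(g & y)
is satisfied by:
  {g: False, y: False}
  {y: True, g: False}
  {g: True, y: False}


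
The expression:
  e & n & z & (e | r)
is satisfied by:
  {z: True, e: True, n: True}


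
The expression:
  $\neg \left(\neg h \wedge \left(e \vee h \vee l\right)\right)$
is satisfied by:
  {h: True, l: False, e: False}
  {h: True, e: True, l: False}
  {h: True, l: True, e: False}
  {h: True, e: True, l: True}
  {e: False, l: False, h: False}


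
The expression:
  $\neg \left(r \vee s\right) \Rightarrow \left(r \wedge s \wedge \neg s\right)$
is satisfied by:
  {r: True, s: True}
  {r: True, s: False}
  {s: True, r: False}


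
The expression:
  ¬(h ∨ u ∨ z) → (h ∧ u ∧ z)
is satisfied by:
  {z: True, u: True, h: True}
  {z: True, u: True, h: False}
  {z: True, h: True, u: False}
  {z: True, h: False, u: False}
  {u: True, h: True, z: False}
  {u: True, h: False, z: False}
  {h: True, u: False, z: False}


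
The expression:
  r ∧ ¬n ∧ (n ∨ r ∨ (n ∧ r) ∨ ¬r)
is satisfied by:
  {r: True, n: False}


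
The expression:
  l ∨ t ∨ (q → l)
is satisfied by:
  {t: True, l: True, q: False}
  {t: True, l: False, q: False}
  {l: True, t: False, q: False}
  {t: False, l: False, q: False}
  {q: True, t: True, l: True}
  {q: True, t: True, l: False}
  {q: True, l: True, t: False}


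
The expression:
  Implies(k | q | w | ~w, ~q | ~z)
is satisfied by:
  {q: False, z: False}
  {z: True, q: False}
  {q: True, z: False}


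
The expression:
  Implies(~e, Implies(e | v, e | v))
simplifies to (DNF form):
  True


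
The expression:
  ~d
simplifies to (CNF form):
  ~d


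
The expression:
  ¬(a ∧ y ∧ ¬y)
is always true.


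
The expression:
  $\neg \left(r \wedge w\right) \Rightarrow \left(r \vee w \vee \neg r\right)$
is always true.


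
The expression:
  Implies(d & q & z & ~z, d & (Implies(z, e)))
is always true.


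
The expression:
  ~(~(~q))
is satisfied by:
  {q: False}


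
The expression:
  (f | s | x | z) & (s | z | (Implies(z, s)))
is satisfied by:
  {x: True, z: True, s: True, f: True}
  {x: True, z: True, s: True, f: False}
  {x: True, z: True, f: True, s: False}
  {x: True, z: True, f: False, s: False}
  {x: True, s: True, f: True, z: False}
  {x: True, s: True, f: False, z: False}
  {x: True, s: False, f: True, z: False}
  {x: True, s: False, f: False, z: False}
  {z: True, s: True, f: True, x: False}
  {z: True, s: True, f: False, x: False}
  {z: True, f: True, s: False, x: False}
  {z: True, f: False, s: False, x: False}
  {s: True, f: True, z: False, x: False}
  {s: True, z: False, f: False, x: False}
  {f: True, z: False, s: False, x: False}


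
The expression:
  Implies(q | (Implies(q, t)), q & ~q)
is never true.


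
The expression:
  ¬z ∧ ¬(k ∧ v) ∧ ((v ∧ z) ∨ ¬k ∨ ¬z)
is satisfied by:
  {z: False, k: False, v: False}
  {v: True, z: False, k: False}
  {k: True, z: False, v: False}


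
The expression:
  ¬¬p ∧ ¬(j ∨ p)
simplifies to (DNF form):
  False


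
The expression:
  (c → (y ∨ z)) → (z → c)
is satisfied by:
  {c: True, z: False}
  {z: False, c: False}
  {z: True, c: True}


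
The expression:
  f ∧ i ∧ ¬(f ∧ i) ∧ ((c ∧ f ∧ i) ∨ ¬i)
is never true.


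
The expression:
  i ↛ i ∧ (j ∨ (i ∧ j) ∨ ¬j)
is never true.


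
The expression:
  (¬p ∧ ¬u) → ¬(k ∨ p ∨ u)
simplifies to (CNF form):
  p ∨ u ∨ ¬k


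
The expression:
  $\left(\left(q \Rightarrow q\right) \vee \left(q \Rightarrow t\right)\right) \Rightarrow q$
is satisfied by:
  {q: True}


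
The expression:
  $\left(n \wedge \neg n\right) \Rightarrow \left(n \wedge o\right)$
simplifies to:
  $\text{True}$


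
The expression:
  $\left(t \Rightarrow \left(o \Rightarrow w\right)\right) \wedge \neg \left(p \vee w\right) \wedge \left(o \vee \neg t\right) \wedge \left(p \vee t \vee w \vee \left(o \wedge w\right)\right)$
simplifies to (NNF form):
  $\text{False}$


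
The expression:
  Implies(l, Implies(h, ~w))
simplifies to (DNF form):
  ~h | ~l | ~w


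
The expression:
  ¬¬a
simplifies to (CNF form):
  a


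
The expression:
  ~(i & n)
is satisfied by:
  {n: False, i: False}
  {i: True, n: False}
  {n: True, i: False}


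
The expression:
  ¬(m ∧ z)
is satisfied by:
  {m: False, z: False}
  {z: True, m: False}
  {m: True, z: False}


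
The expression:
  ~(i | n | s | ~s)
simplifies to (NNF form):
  False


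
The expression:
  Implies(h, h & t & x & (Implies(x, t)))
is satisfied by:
  {t: True, x: True, h: False}
  {t: True, x: False, h: False}
  {x: True, t: False, h: False}
  {t: False, x: False, h: False}
  {t: True, h: True, x: True}


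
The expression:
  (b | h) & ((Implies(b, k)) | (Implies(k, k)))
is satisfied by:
  {b: True, h: True}
  {b: True, h: False}
  {h: True, b: False}


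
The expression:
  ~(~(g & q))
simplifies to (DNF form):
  g & q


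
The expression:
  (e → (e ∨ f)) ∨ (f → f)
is always true.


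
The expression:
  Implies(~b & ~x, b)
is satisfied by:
  {b: True, x: True}
  {b: True, x: False}
  {x: True, b: False}


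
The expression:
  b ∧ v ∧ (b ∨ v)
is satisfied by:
  {b: True, v: True}


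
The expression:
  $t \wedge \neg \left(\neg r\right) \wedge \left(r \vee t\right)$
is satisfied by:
  {t: True, r: True}


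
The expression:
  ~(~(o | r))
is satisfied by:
  {r: True, o: True}
  {r: True, o: False}
  {o: True, r: False}


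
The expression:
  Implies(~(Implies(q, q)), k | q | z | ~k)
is always true.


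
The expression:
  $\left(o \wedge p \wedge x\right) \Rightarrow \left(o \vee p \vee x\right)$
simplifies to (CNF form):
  $\text{True}$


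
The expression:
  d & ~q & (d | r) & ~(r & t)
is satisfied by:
  {d: True, q: False, t: False, r: False}
  {d: True, r: True, q: False, t: False}
  {d: True, t: True, q: False, r: False}


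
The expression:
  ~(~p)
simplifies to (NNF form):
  p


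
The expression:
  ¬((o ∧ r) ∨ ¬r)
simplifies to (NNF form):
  r ∧ ¬o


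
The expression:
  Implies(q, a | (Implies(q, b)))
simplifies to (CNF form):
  a | b | ~q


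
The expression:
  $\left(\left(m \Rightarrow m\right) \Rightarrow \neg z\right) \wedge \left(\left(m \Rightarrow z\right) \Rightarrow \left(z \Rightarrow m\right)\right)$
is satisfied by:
  {z: False}


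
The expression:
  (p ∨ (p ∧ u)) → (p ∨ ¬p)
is always true.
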